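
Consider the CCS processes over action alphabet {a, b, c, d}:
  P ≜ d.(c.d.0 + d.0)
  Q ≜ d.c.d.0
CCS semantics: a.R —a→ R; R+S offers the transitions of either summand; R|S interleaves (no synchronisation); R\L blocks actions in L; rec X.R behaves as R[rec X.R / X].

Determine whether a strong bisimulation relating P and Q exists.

not bisimilar

Reachable graph of P (4 states):
  s0 = d.(c.d.0 + d.0) :: -d-> s1
  s1 = c.d.0 + d.0 :: -c-> s2, -d-> s3
  s2 = d.0 :: -d-> s3
  s3 = 0 :: stopped
Reachable graph of Q (4 states):
  t0 = d.c.d.0 :: -d-> t1
  t1 = c.d.0 :: -c-> t2
  t2 = d.0 :: -d-> t3
  t3 = 0 :: stopped
Bisimilarity quotient blocks:
  B0 = {s0}
  B1 = {s1}
  B2 = {s3, t3}
  B3 = {s2, t2}
  B4 = {t0}
  B5 = {t1}
s0 ∈ B0, t0 ∈ B4 → different blocks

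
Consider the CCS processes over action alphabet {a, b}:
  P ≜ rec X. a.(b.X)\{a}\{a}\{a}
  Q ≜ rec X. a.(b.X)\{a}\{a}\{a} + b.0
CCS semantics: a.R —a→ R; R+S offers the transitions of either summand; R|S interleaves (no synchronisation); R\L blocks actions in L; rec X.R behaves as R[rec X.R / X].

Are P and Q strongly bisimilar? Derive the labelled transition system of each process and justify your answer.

LTS(P): 3 reachable states
  p0 = rec X. a.(b.X)\{a}\{a}\{a} ⊢ ··a··> p1
  p1 = (b.(rec X. a.(b.X)\{a}\{a}\{a}))\{a}\{a}\{a} ⊢ ··b··> p2
  p2 = (rec X. a.(b.X)\{a}\{a}\{a})\{a}\{a}\{a} ⊢ (no moves)
LTS(Q): 5 reachable states
  q0 = rec X. a.(b.X)\{a}\{a}\{a} + b.0 ⊢ ··a··> q1, ··b··> q2
  q1 = (b.(rec X. a.(b.X)\{a}\{a}\{a} + b.0))\{a}\{a}\{a} ⊢ ··b··> q3
  q2 = 0 ⊢ (no moves)
  q3 = (rec X. a.(b.X)\{a}\{a}\{a} + b.0)\{a}\{a}\{a} ⊢ ··b··> q4
  q4 = 0\{a}\{a}\{a} ⊢ (no moves)
Partition-refinement fixed point:
  B0 = {p0}
  B1 = {p1, q3}
  B2 = {p2, q2, q4}
  B3 = {q0}
  B4 = {q1}
p0 ∈ B0, q0 ∈ B3 → different blocks

NO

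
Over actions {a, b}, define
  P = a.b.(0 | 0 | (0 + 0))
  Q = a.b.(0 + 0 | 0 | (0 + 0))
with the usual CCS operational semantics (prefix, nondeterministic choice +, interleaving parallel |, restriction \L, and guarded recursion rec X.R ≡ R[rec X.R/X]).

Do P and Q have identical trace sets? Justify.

YES

P's transition system — 3 states:
  p0 = a.b.(0 | 0 | (0 + 0)) :: --a--▸ p1
  p1 = b.(0 | 0 | (0 + 0)) :: --b--▸ p2
  p2 = 0 | 0 | (0 + 0) :: ∅
Q's transition system — 3 states:
  q0 = a.b.(0 + 0 | 0 | (0 + 0)) :: --a--▸ q1
  q1 = b.(0 + 0 | 0 | (0 + 0)) :: --b--▸ q2
  q2 = 0 + 0 | 0 | (0 + 0) :: ∅
Coarsest stable partition (strong bisimilarity classes):
  B0 = {p0, q0}
  B1 = {p1, q1}
  B2 = {p2, q2}
p0 ∈ B0, q0 ∈ B0 → same block
Bisimilar ⇒ trace-equivalent.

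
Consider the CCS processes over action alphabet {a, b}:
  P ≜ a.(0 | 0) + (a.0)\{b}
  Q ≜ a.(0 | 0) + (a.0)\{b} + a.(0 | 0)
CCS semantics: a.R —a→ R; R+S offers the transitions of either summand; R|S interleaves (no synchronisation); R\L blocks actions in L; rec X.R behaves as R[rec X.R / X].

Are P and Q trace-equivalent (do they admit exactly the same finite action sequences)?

trace-equivalent

Reachable graph of P (3 states):
  u0 = a.(0 | 0) + (a.0)\{b} → —a→ u1, —a→ u2
  u1 = 0 | 0 → stopped
  u2 = 0\{b} → stopped
Reachable graph of Q (3 states):
  v0 = a.(0 | 0) + (a.0)\{b} + a.(0 | 0) → —a→ v1, —a→ v2
  v1 = 0 | 0 → stopped
  v2 = 0\{b} → stopped
Coarsest stable partition (strong bisimilarity classes):
  B0 = {u0, v0}
  B1 = {u1, u2, v1, v2}
u0 ∈ B0, v0 ∈ B0 → same block
Bisimilar ⇒ trace-equivalent.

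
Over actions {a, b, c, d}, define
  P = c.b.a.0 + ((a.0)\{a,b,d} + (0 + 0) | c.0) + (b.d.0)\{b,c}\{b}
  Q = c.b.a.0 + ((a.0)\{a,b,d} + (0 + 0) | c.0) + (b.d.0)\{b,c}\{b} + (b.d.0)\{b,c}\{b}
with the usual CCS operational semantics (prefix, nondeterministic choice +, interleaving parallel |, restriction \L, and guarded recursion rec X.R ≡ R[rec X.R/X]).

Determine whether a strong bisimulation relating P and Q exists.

P's transition system — 5 states:
  p0 = c.b.a.0 + ((a.0)\{a,b,d} + (0 + 0) | c.0) + (b.d.0)\{b,c}\{b} → -c-> p1, -c-> p2
  p1 = (0 + 0) | 0 → (no moves)
  p2 = b.a.0 → -b-> p3
  p3 = a.0 → -a-> p4
  p4 = 0 → (no moves)
Q's transition system — 5 states:
  q0 = c.b.a.0 + ((a.0)\{a,b,d} + (0 + 0) | c.0) + (b.d.0)\{b,c}\{b} + (b.d.0)\{b,c}\{b} → -c-> q1, -c-> q2
  q1 = (0 + 0) | 0 → (no moves)
  q2 = b.a.0 → -b-> q3
  q3 = a.0 → -a-> q4
  q4 = 0 → (no moves)
Coarsest stable partition (strong bisimilarity classes):
  B0 = {p0, q0}
  B1 = {p1, p4, q1, q4}
  B2 = {p2, q2}
  B3 = {p3, q3}
p0 ∈ B0, q0 ∈ B0 → same block

P ~ Q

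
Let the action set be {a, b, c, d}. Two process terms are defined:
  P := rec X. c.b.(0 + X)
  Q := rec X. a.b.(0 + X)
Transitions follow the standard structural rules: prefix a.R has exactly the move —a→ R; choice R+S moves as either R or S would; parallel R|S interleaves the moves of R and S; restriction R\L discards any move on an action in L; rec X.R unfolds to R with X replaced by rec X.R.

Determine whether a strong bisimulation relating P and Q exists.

not bisimilar

Reachable graph of P (3 states):
  u0 = rec X. c.b.(0 + X) ⊢ ··c··> u1
  u1 = b.(0 + (rec X. c.b.(0 + X))) ⊢ ··b··> u2
  u2 = 0 + (rec X. c.b.(0 + X)) ⊢ ··c··> u1
Reachable graph of Q (3 states):
  v0 = rec X. a.b.(0 + X) ⊢ ··a··> v1
  v1 = b.(0 + (rec X. a.b.(0 + X))) ⊢ ··b··> v2
  v2 = 0 + (rec X. a.b.(0 + X)) ⊢ ··a··> v1
Partition-refinement fixed point:
  B0 = {u0, u2}
  B1 = {u1}
  B2 = {v0, v2}
  B3 = {v1}
u0 ∈ B0, v0 ∈ B2 → different blocks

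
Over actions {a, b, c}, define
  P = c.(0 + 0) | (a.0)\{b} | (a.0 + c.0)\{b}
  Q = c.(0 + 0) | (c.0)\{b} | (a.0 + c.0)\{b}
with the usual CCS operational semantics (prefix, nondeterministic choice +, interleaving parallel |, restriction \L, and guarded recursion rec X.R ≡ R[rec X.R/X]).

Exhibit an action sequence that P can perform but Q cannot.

LTS(P): 8 reachable states
  p0 = c.(0 + 0) | (a.0)\{b} | (a.0 + c.0)\{b} :: -a-> p1, -a-> p2, -c-> p1, -c-> p3
  p1 = c.(0 + 0) | (a.0)\{b} | 0\{b} :: -a-> p4, -c-> p5
  p2 = c.(0 + 0) | 0\{b} | (a.0 + c.0)\{b} :: -a-> p4, -c-> p4, -c-> p6
  p3 = (0 + 0) | (a.0)\{b} | (a.0 + c.0)\{b} :: -a-> p5, -a-> p6, -c-> p5
  p4 = c.(0 + 0) | 0\{b} | 0\{b} :: -c-> p7
  p5 = (0 + 0) | (a.0)\{b} | 0\{b} :: -a-> p7
  p6 = (0 + 0) | 0\{b} | (a.0 + c.0)\{b} :: -a-> p7, -c-> p7
  p7 = (0 + 0) | 0\{b} | 0\{b} :: ·
LTS(Q): 8 reachable states
  q0 = c.(0 + 0) | (c.0)\{b} | (a.0 + c.0)\{b} :: -a-> q1, -c-> q1, -c-> q2, -c-> q3
  q1 = c.(0 + 0) | (c.0)\{b} | 0\{b} :: -c-> q4, -c-> q5
  q2 = (0 + 0) | (c.0)\{b} | (a.0 + c.0)\{b} :: -a-> q4, -c-> q4, -c-> q6
  q3 = c.(0 + 0) | 0\{b} | (a.0 + c.0)\{b} :: -a-> q5, -c-> q5, -c-> q6
  q4 = (0 + 0) | (c.0)\{b} | 0\{b} :: -c-> q7
  q5 = c.(0 + 0) | 0\{b} | 0\{b} :: -c-> q7
  q6 = (0 + 0) | 0\{b} | (a.0 + c.0)\{b} :: -a-> q7, -c-> q7
  q7 = (0 + 0) | 0\{b} | 0\{b} :: ·
Trace ⟨aa⟩ through P, begin at {p0}:
  after a @ step 1: {p1, p2}
  after a @ step 2: {p4}
  ✓ P
Trace ⟨aa⟩ through Q, begin at {q0}:
  after a @ step 1: {q1}
  after a @ step 2: ∅  — Q cannot continue

aa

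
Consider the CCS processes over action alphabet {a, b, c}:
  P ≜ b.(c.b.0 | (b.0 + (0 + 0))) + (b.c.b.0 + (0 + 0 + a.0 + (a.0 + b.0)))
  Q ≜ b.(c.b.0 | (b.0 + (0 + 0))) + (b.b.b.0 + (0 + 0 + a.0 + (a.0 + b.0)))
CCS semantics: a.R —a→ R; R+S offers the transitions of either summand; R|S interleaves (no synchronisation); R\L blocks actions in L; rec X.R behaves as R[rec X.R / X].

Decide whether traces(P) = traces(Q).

NO — witness ⟨bbb⟩

Reachable graph of P (10 states):
  p0 = b.(c.b.0 | (b.0 + (0 + 0))) + (b.c.b.0 + (0 + 0 + a.0 + (a.0 + b.0))) ⊢ ··a··> p1, ··b··> p1, ··b··> p2, ··b··> p3
  p1 = 0 ⊢ deadlocked
  p2 = c.b.0 ⊢ ··c··> p4
  p3 = c.b.0 | (b.0 + (0 + 0)) ⊢ ··b··> p5, ··c··> p6
  p4 = b.0 ⊢ ··b··> p1
  p5 = c.b.0 | 0 ⊢ ··c··> p7
  p6 = b.0 | (b.0 + (0 + 0)) ⊢ ··b··> p7, ··b··> p8
  p7 = b.0 | 0 ⊢ ··b··> p9
  p8 = 0 | (b.0 + (0 + 0)) ⊢ ··b··> p9
  p9 = 0 | 0 ⊢ deadlocked
Reachable graph of Q (10 states):
  q0 = b.(c.b.0 | (b.0 + (0 + 0))) + (b.b.b.0 + (0 + 0 + a.0 + (a.0 + b.0))) ⊢ ··a··> q1, ··b··> q1, ··b··> q2, ··b··> q3
  q1 = 0 ⊢ deadlocked
  q2 = b.b.0 ⊢ ··b··> q4
  q3 = c.b.0 | (b.0 + (0 + 0)) ⊢ ··b··> q5, ··c··> q6
  q4 = b.0 ⊢ ··b··> q1
  q5 = c.b.0 | 0 ⊢ ··c··> q7
  q6 = b.0 | (b.0 + (0 + 0)) ⊢ ··b··> q7, ··b··> q8
  q7 = b.0 | 0 ⊢ ··b··> q9
  q8 = 0 | (b.0 + (0 + 0)) ⊢ ··b··> q9
  q9 = 0 | 0 ⊢ deadlocked
Run σ = ⟨bbb⟩ on Q: start {q0}
  step 1 (b): {q1, q2, q3}
  step 2 (b): {q4, q5}
  step 3 (b): {q1}
  Q completes σ.
Run σ = ⟨bbb⟩ on P: start {p0}
  step 1 (b): {p1, p2, p3}
  step 2 (b): {p5}
  step 3 (b): ∅ (P stuck)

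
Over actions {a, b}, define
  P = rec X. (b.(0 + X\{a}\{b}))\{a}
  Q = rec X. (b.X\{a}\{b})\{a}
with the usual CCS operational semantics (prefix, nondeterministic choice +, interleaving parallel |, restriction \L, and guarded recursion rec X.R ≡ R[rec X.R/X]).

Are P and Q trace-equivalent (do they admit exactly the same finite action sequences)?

Reachable graph of P (2 states):
  s0 = rec X. (b.(0 + X\{a}\{b}))\{a} ⊢ =b=> s1
  s1 = (0 + (rec X. (b.(0 + X\{a}\{b}))\{a})\{a}\{b})\{a} ⊢ ∅
Reachable graph of Q (2 states):
  t0 = rec X. (b.X\{a}\{b})\{a} ⊢ =b=> t1
  t1 = (rec X. (b.X\{a}\{b})\{a})\{a}\{b}\{a} ⊢ ∅
Partition-refinement fixed point:
  B0 = {s0, t0}
  B1 = {s1, t1}
s0 ∈ B0, t0 ∈ B0 → same block
Bisimilar ⇒ trace-equivalent.

YES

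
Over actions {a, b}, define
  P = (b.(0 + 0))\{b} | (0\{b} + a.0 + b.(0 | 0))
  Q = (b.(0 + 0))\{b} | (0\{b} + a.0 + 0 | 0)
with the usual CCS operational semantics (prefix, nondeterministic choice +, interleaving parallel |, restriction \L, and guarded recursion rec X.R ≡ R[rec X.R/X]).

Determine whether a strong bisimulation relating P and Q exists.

not bisimilar

Reachable graph of P (3 states):
  m0 = (b.(0 + 0))\{b} | (0\{b} + a.0 + b.(0 | 0)) ⊢ --a--▸ m1, --b--▸ m2
  m1 = (b.(0 + 0))\{b} | 0 ⊢ ·
  m2 = (b.(0 + 0))\{b} | (0 | 0) ⊢ ·
Reachable graph of Q (2 states):
  n0 = (b.(0 + 0))\{b} | (0\{b} + a.0 + 0 | 0) ⊢ --a--▸ n1
  n1 = (b.(0 + 0))\{b} | 0 ⊢ ·
Coarsest stable partition (strong bisimilarity classes):
  B0 = {m0}
  B1 = {m1, m2, n1}
  B2 = {n0}
m0 ∈ B0, n0 ∈ B2 → different blocks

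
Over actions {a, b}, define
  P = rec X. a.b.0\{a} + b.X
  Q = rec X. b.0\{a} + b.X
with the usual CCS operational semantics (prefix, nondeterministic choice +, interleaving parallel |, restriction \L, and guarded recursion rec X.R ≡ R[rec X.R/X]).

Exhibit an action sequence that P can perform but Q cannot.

a

P's transition system — 3 states:
  m0 = rec X. a.b.0\{a} + b.X | --a--▸ m1, --b--▸ m0
  m1 = b.0\{a} | --b--▸ m2
  m2 = 0\{a} | deadlocked
Q's transition system — 2 states:
  n0 = rec X. b.0\{a} + b.X | --b--▸ n0, --b--▸ n1
  n1 = 0\{a} | deadlocked
Run σ = ⟨a⟩ on P: start {m0}
  [1] a ⇒ {m1}
  P completes σ.
Run σ = ⟨a⟩ on Q: start {n0}
  [1] a ⇒ ∅  — Q cannot continue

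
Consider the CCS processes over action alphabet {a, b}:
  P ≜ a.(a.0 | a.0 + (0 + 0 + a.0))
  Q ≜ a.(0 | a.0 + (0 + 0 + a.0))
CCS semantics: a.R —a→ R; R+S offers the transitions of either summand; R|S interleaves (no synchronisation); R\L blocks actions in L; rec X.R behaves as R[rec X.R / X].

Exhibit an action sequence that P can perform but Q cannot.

aaa

P's transition system — 6 states:
  p0 = a.(a.0 | a.0 + (0 + 0 + a.0)) | ··a··> p1
  p1 = a.0 | a.0 + (0 + 0 + a.0) | ··a··> p2, ··a··> p3, ··a··> p4
  p2 = 0 | (no moves)
  p3 = 0 | a.0 | ··a··> p5
  p4 = a.0 | 0 | ··a··> p5
  p5 = 0 | 0 | (no moves)
Q's transition system — 4 states:
  q0 = a.(0 | a.0 + (0 + 0 + a.0)) | ··a··> q1
  q1 = 0 | a.0 + (0 + 0 + a.0) | ··a··> q2, ··a··> q3
  q2 = 0 | (no moves)
  q3 = 0 | 0 | (no moves)
Run σ = ⟨aaa⟩ on P: start {p0}
  step 1 (a): {p1}
  step 2 (a): {p2, p3, p4}
  step 3 (a): {p5}
  — P admits the full trace.
Run σ = ⟨aaa⟩ on Q: start {q0}
  step 1 (a): {q1}
  step 2 (a): {q2, q3}
  step 3 (a): no successor for Q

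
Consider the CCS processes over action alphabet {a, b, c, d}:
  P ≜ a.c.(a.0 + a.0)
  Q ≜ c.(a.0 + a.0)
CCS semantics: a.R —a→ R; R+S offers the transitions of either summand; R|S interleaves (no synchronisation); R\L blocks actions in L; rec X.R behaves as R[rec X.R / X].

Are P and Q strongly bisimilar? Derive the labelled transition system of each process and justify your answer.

not bisimilar

LTS(P): 4 reachable states
  m0 = a.c.(a.0 + a.0) → =a=> m1
  m1 = c.(a.0 + a.0) → =c=> m2
  m2 = a.0 + a.0 → =a=> m3
  m3 = 0 → ∅
LTS(Q): 3 reachable states
  n0 = c.(a.0 + a.0) → =c=> n1
  n1 = a.0 + a.0 → =a=> n2
  n2 = 0 → ∅
Coarsest stable partition (strong bisimilarity classes):
  B0 = {m0}
  B1 = {m1, n0}
  B2 = {m2, n1}
  B3 = {m3, n2}
m0 ∈ B0, n0 ∈ B1 → different blocks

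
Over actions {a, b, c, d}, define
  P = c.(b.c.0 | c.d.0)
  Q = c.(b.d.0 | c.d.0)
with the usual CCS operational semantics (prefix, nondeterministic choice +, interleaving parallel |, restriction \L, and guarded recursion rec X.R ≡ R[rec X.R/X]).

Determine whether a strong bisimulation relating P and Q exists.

Reachable graph of P (10 states):
  s0 = c.(b.c.0 | c.d.0) → -c-> s1
  s1 = b.c.0 | c.d.0 → -b-> s2, -c-> s3
  s2 = c.0 | c.d.0 → -c-> s4, -c-> s5
  s3 = b.c.0 | d.0 → -b-> s5, -d-> s6
  s4 = 0 | c.d.0 → -c-> s7
  s5 = c.0 | d.0 → -c-> s7, -d-> s8
  s6 = b.c.0 | 0 → -b-> s8
  s7 = 0 | d.0 → -d-> s9
  s8 = c.0 | 0 → -c-> s9
  s9 = 0 | 0 → deadlocked
Reachable graph of Q (10 states):
  t0 = c.(b.d.0 | c.d.0) → -c-> t1
  t1 = b.d.0 | c.d.0 → -b-> t2, -c-> t3
  t2 = d.0 | c.d.0 → -c-> t4, -d-> t5
  t3 = b.d.0 | d.0 → -b-> t4, -d-> t6
  t4 = d.0 | d.0 → -d-> t7, -d-> t8
  t5 = 0 | c.d.0 → -c-> t7
  t6 = b.d.0 | 0 → -b-> t8
  t7 = 0 | d.0 → -d-> t9
  t8 = d.0 | 0 → -d-> t9
  t9 = 0 | 0 → deadlocked
Coarsest stable partition (strong bisimilarity classes):
  B0 = {s0}
  B1 = {s1}
  B2 = {s3}
  B3 = {s6}
  B4 = {s8}
  B5 = {s9, t9}
  B6 = {s5}
  B7 = {s7, t7, t8}
  B8 = {s2}
  B9 = {s4, t5}
  B10 = {t0}
  B11 = {t1}
  B12 = {t3}
  B13 = {t4}
  B14 = {t6}
  B15 = {t2}
s0 ∈ B0, t0 ∈ B10 → different blocks

P ≁ Q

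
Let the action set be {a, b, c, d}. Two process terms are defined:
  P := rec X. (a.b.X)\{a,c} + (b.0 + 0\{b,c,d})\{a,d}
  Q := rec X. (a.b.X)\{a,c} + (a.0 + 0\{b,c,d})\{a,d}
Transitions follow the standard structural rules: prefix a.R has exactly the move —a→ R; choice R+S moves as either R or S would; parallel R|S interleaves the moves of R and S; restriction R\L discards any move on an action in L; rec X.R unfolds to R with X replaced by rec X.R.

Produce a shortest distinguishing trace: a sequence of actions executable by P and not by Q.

Reachable graph of P (2 states):
  u0 = rec X. (a.b.X)\{a,c} + (b.0 + 0\{b,c,d})\{a,d} has moves --b--▸ u1
  u1 = 0\{a,d} has moves ∅
Reachable graph of Q (1 states):
  v0 = rec X. (a.b.X)\{a,c} + (a.0 + 0\{b,c,d})\{a,d} has moves ∅
Executing b from P (initial set {u0}):
  after b @ step 1: {u1}
  P completes σ.
Executing b from Q (initial set {v0}):
  after b @ step 1: no successor for Q

b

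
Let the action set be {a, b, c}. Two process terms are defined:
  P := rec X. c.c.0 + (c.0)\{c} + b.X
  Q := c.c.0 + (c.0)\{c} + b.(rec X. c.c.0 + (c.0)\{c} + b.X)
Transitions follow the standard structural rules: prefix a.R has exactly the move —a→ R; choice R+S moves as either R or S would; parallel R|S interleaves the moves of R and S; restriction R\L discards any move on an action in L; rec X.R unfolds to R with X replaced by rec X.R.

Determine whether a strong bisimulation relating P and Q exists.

P's transition system — 3 states:
  m0 = rec X. c.c.0 + (c.0)\{c} + b.X :: --b--▸ m0, --c--▸ m1
  m1 = c.0 :: --c--▸ m2
  m2 = 0 :: ·
Q's transition system — 4 states:
  n0 = c.c.0 + (c.0)\{c} + b.(rec X. c.c.0 + (c.0)\{c} + b.X) :: --b--▸ n1, --c--▸ n2
  n1 = rec X. c.c.0 + (c.0)\{c} + b.X :: --b--▸ n1, --c--▸ n2
  n2 = c.0 :: --c--▸ n3
  n3 = 0 :: ·
Coarsest stable partition (strong bisimilarity classes):
  B0 = {m0, n0, n1}
  B1 = {m1, n2}
  B2 = {m2, n3}
m0 ∈ B0, n0 ∈ B0 → same block

YES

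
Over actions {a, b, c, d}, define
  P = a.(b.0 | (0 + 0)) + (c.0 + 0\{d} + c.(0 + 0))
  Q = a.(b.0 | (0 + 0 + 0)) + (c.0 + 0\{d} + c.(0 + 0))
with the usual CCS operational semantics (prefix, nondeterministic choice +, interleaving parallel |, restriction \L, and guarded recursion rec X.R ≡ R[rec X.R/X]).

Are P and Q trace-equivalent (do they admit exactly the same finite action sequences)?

trace-equivalent

LTS(P): 5 reachable states
  m0 = a.(b.0 | (0 + 0)) + (c.0 + 0\{d} + c.(0 + 0)) | ··a··> m1, ··c··> m2, ··c··> m3
  m1 = b.0 | (0 + 0) | ··b··> m4
  m2 = 0 | deadlocked
  m3 = 0 + 0 | deadlocked
  m4 = 0 | (0 + 0) | deadlocked
LTS(Q): 5 reachable states
  n0 = a.(b.0 | (0 + 0 + 0)) + (c.0 + 0\{d} + c.(0 + 0)) | ··a··> n1, ··c··> n2, ··c··> n3
  n1 = b.0 | (0 + 0 + 0) | ··b··> n4
  n2 = 0 | deadlocked
  n3 = 0 + 0 | deadlocked
  n4 = 0 | (0 + 0 + 0) | deadlocked
Coarsest stable partition (strong bisimilarity classes):
  B0 = {m0, n0}
  B1 = {m1, n1}
  B2 = {m2, m3, m4, n2, n3, n4}
m0 ∈ B0, n0 ∈ B0 → same block
Bisimilar ⇒ trace-equivalent.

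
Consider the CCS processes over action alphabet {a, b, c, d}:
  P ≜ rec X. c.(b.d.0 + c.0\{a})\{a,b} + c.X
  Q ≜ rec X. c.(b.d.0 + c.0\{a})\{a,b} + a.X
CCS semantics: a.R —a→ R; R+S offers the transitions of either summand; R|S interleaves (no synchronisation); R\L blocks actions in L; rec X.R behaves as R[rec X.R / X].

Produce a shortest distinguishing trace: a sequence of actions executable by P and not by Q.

ccc

P's transition system — 3 states:
  s0 = rec X. c.(b.d.0 + c.0\{a})\{a,b} + c.X :: =c=> s0, =c=> s1
  s1 = (b.d.0 + c.0\{a})\{a,b} :: =c=> s2
  s2 = 0\{a}\{a,b} :: (no moves)
Q's transition system — 3 states:
  t0 = rec X. c.(b.d.0 + c.0\{a})\{a,b} + a.X :: =a=> t0, =c=> t1
  t1 = (b.d.0 + c.0\{a})\{a,b} :: =c=> t2
  t2 = 0\{a}\{a,b} :: (no moves)
Run σ = ⟨ccc⟩ on P: start {s0}
  [1] c ⇒ {s0, s1}
  [2] c ⇒ {s0, s1, s2}
  [3] c ⇒ {s0, s1, s2}
  P completes σ.
Run σ = ⟨ccc⟩ on Q: start {t0}
  [1] c ⇒ {t1}
  [2] c ⇒ {t2}
  [3] c ⇒ no successor for Q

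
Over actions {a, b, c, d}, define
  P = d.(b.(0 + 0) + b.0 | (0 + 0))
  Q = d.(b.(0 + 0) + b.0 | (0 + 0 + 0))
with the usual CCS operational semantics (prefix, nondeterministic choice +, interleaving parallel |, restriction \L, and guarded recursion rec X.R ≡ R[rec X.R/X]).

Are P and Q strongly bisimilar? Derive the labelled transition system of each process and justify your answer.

P ~ Q

LTS(P): 4 reachable states
  s0 = d.(b.(0 + 0) + b.0 | (0 + 0)) ⊢ ··d··> s1
  s1 = b.(0 + 0) + b.0 | (0 + 0) ⊢ ··b··> s2, ··b··> s3
  s2 = 0 + 0 ⊢ ∅
  s3 = 0 | (0 + 0) ⊢ ∅
LTS(Q): 4 reachable states
  t0 = d.(b.(0 + 0) + b.0 | (0 + 0 + 0)) ⊢ ··d··> t1
  t1 = b.(0 + 0) + b.0 | (0 + 0 + 0) ⊢ ··b··> t2, ··b··> t3
  t2 = 0 + 0 ⊢ ∅
  t3 = 0 | (0 + 0 + 0) ⊢ ∅
Partition-refinement fixed point:
  B0 = {s0, t0}
  B1 = {s1, t1}
  B2 = {s2, s3, t2, t3}
s0 ∈ B0, t0 ∈ B0 → same block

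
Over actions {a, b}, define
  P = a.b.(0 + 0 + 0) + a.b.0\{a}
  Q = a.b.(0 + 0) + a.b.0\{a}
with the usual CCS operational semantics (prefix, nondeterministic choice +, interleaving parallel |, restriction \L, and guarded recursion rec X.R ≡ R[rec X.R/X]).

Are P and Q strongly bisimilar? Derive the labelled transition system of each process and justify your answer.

P's transition system — 5 states:
  s0 = a.b.(0 + 0 + 0) + a.b.0\{a} :: ··a··> s1, ··a··> s2
  s1 = b.(0 + 0 + 0) :: ··b··> s3
  s2 = b.0\{a} :: ··b··> s4
  s3 = 0 + 0 + 0 :: ·
  s4 = 0\{a} :: ·
Q's transition system — 5 states:
  t0 = a.b.(0 + 0) + a.b.0\{a} :: ··a··> t1, ··a··> t2
  t1 = b.(0 + 0) :: ··b··> t3
  t2 = b.0\{a} :: ··b··> t4
  t3 = 0 + 0 :: ·
  t4 = 0\{a} :: ·
Bisimilarity quotient blocks:
  B0 = {s0, t0}
  B1 = {s1, s2, t1, t2}
  B2 = {s3, s4, t3, t4}
s0 ∈ B0, t0 ∈ B0 → same block

P ~ Q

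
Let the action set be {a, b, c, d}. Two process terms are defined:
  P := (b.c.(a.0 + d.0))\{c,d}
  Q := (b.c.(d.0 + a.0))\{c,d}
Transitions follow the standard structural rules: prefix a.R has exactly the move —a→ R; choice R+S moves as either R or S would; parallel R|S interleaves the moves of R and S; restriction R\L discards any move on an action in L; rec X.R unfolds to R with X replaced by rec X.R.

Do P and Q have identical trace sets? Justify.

traces(P) = traces(Q)

P's transition system — 2 states:
  m0 = (b.c.(a.0 + d.0))\{c,d} → -b-> m1
  m1 = (c.(a.0 + d.0))\{c,d} → (no moves)
Q's transition system — 2 states:
  n0 = (b.c.(d.0 + a.0))\{c,d} → -b-> n1
  n1 = (c.(d.0 + a.0))\{c,d} → (no moves)
Coarsest stable partition (strong bisimilarity classes):
  B0 = {m0, n0}
  B1 = {m1, n1}
m0 ∈ B0, n0 ∈ B0 → same block
Bisimilar ⇒ trace-equivalent.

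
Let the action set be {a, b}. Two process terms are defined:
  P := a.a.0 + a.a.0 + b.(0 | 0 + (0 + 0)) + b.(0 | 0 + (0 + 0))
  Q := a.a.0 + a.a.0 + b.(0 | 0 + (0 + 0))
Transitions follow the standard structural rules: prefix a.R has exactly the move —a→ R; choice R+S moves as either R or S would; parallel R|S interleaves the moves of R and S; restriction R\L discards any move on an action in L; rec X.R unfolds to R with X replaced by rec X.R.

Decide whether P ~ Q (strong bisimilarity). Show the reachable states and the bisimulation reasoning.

YES

LTS(P): 4 reachable states
  p0 = a.a.0 + a.a.0 + b.(0 | 0 + (0 + 0)) + b.(0 | 0 + (0 + 0)) → ··a··> p1, ··b··> p2
  p1 = a.0 → ··a··> p3
  p2 = 0 | 0 + (0 + 0) → (no moves)
  p3 = 0 → (no moves)
LTS(Q): 4 reachable states
  q0 = a.a.0 + a.a.0 + b.(0 | 0 + (0 + 0)) → ··a··> q1, ··b··> q2
  q1 = a.0 → ··a··> q3
  q2 = 0 | 0 + (0 + 0) → (no moves)
  q3 = 0 → (no moves)
Partition-refinement fixed point:
  B0 = {p0, q0}
  B1 = {p2, p3, q2, q3}
  B2 = {p1, q1}
p0 ∈ B0, q0 ∈ B0 → same block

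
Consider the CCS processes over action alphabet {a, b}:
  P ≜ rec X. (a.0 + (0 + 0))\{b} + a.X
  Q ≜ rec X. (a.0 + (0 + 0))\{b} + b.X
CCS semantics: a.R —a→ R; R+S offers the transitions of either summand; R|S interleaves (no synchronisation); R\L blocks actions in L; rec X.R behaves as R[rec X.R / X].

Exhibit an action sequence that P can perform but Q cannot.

aa

LTS(P): 2 reachable states
  s0 = rec X. (a.0 + (0 + 0))\{b} + a.X :: =a=> s0, =a=> s1
  s1 = 0\{b} :: (no moves)
LTS(Q): 2 reachable states
  t0 = rec X. (a.0 + (0 + 0))\{b} + b.X :: =a=> t1, =b=> t0
  t1 = 0\{b} :: (no moves)
Executing aa from P (initial set {s0}):
  after a @ step 1: {s0, s1}
  after a @ step 2: {s0, s1}
  P completes σ.
Executing aa from Q (initial set {t0}):
  after a @ step 1: {t1}
  after a @ step 2: ∅ (Q stuck)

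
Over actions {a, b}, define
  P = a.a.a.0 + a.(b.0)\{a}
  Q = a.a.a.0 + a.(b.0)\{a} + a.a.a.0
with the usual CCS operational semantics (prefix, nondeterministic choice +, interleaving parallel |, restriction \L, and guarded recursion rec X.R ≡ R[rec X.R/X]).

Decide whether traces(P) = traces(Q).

LTS(P): 6 reachable states
  u0 = a.a.a.0 + a.(b.0)\{a} | -a-> u1, -a-> u2
  u1 = (b.0)\{a} | -b-> u3
  u2 = a.a.0 | -a-> u4
  u3 = 0\{a} | deadlocked
  u4 = a.0 | -a-> u5
  u5 = 0 | deadlocked
LTS(Q): 6 reachable states
  v0 = a.a.a.0 + a.(b.0)\{a} + a.a.a.0 | -a-> v1, -a-> v2
  v1 = (b.0)\{a} | -b-> v3
  v2 = a.a.0 | -a-> v4
  v3 = 0\{a} | deadlocked
  v4 = a.0 | -a-> v5
  v5 = 0 | deadlocked
Partition-refinement fixed point:
  B0 = {u0, v0}
  B1 = {u2, v2}
  B2 = {u4, v4}
  B3 = {u3, u5, v3, v5}
  B4 = {u1, v1}
u0 ∈ B0, v0 ∈ B0 → same block
Bisimilar ⇒ trace-equivalent.

traces(P) = traces(Q)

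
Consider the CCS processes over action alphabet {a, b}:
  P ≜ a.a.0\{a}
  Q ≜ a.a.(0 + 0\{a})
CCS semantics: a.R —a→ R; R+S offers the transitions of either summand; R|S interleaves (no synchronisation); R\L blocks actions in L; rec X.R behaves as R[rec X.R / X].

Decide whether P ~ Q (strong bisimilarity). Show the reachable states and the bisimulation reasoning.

bisimilar

LTS(P): 3 reachable states
  m0 = a.a.0\{a} has moves —a→ m1
  m1 = a.0\{a} has moves —a→ m2
  m2 = 0\{a} has moves ·
LTS(Q): 3 reachable states
  n0 = a.a.(0 + 0\{a}) has moves —a→ n1
  n1 = a.(0 + 0\{a}) has moves —a→ n2
  n2 = 0 + 0\{a} has moves ·
Coarsest stable partition (strong bisimilarity classes):
  B0 = {m0, n0}
  B1 = {m1, n1}
  B2 = {m2, n2}
m0 ∈ B0, n0 ∈ B0 → same block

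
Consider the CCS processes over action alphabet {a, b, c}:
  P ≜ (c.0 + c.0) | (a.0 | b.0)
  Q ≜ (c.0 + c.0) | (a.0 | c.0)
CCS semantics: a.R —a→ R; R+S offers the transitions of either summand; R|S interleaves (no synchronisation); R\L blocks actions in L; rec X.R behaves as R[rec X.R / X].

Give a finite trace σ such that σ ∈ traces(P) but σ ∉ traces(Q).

b

LTS(P): 8 reachable states
  p0 = (c.0 + c.0) | (a.0 | b.0) | —a→ p1, —b→ p2, —c→ p3
  p1 = (c.0 + c.0) | (0 | b.0) | —b→ p4, —c→ p5
  p2 = (c.0 + c.0) | (a.0 | 0) | —a→ p4, —c→ p6
  p3 = 0 | (a.0 | b.0) | —a→ p5, —b→ p6
  p4 = (c.0 + c.0) | (0 | 0) | —c→ p7
  p5 = 0 | (0 | b.0) | —b→ p7
  p6 = 0 | (a.0 | 0) | —a→ p7
  p7 = 0 | (0 | 0) | (no moves)
LTS(Q): 8 reachable states
  q0 = (c.0 + c.0) | (a.0 | c.0) | —a→ q1, —c→ q2, —c→ q3
  q1 = (c.0 + c.0) | (0 | c.0) | —c→ q4, —c→ q5
  q2 = (c.0 + c.0) | (a.0 | 0) | —a→ q4, —c→ q6
  q3 = 0 | (a.0 | c.0) | —a→ q5, —c→ q6
  q4 = (c.0 + c.0) | (0 | 0) | —c→ q7
  q5 = 0 | (0 | c.0) | —c→ q7
  q6 = 0 | (a.0 | 0) | —a→ q7
  q7 = 0 | (0 | 0) | (no moves)
Executing b from P (initial set {p0}):
  [1] b ⇒ {p2}
  P completes σ.
Executing b from Q (initial set {q0}):
  [1] b ⇒ ∅  — Q cannot continue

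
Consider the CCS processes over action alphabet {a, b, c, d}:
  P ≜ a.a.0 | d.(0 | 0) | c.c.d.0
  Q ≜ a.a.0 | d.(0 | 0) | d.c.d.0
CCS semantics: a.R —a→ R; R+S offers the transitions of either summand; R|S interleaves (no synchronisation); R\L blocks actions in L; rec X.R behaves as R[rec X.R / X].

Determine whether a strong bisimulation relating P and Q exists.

LTS(P): 24 reachable states
  s0 = a.a.0 | d.(0 | 0) | c.c.d.0 :: -a-> s1, -c-> s2, -d-> s3
  s1 = a.0 | d.(0 | 0) | c.c.d.0 :: -a-> s4, -c-> s5, -d-> s6
  s2 = a.a.0 | d.(0 | 0) | c.d.0 :: -a-> s5, -c-> s7, -d-> s8
  s3 = a.a.0 | (0 | 0) | c.c.d.0 :: -a-> s6, -c-> s8
  s4 = 0 | d.(0 | 0) | c.c.d.0 :: -c-> s9, -d-> s10
  s5 = a.0 | d.(0 | 0) | c.d.0 :: -a-> s9, -c-> s11, -d-> s12
  s6 = a.0 | (0 | 0) | c.c.d.0 :: -a-> s10, -c-> s12
  s7 = a.a.0 | d.(0 | 0) | d.0 :: -a-> s11, -d-> s13, -d-> s14
  s8 = a.a.0 | (0 | 0) | c.d.0 :: -a-> s12, -c-> s13
  s9 = 0 | d.(0 | 0) | c.d.0 :: -c-> s15, -d-> s16
  s10 = 0 | (0 | 0) | c.c.d.0 :: -c-> s16
  s11 = a.0 | d.(0 | 0) | d.0 :: -a-> s15, -d-> s17, -d-> s18
  s12 = a.0 | (0 | 0) | c.d.0 :: -a-> s16, -c-> s17
  s13 = a.a.0 | (0 | 0) | d.0 :: -a-> s17, -d-> s19
  s14 = a.a.0 | d.(0 | 0) | 0 :: -a-> s18, -d-> s19
  s15 = 0 | d.(0 | 0) | d.0 :: -d-> s20, -d-> s21
  s16 = 0 | (0 | 0) | c.d.0 :: -c-> s20
  s17 = a.0 | (0 | 0) | d.0 :: -a-> s20, -d-> s22
  s18 = a.0 | d.(0 | 0) | 0 :: -a-> s21, -d-> s22
  s19 = a.a.0 | (0 | 0) | 0 :: -a-> s22
  s20 = 0 | (0 | 0) | d.0 :: -d-> s23
  s21 = 0 | d.(0 | 0) | 0 :: -d-> s23
  s22 = a.0 | (0 | 0) | 0 :: -a-> s23
  s23 = 0 | (0 | 0) | 0 :: (no moves)
LTS(Q): 24 reachable states
  t0 = a.a.0 | d.(0 | 0) | d.c.d.0 :: -a-> t1, -d-> t2, -d-> t3
  t1 = a.0 | d.(0 | 0) | d.c.d.0 :: -a-> t4, -d-> t5, -d-> t6
  t2 = a.a.0 | (0 | 0) | d.c.d.0 :: -a-> t5, -d-> t7
  t3 = a.a.0 | d.(0 | 0) | c.d.0 :: -a-> t6, -c-> t8, -d-> t7
  t4 = 0 | d.(0 | 0) | d.c.d.0 :: -d-> t10, -d-> t9
  t5 = a.0 | (0 | 0) | d.c.d.0 :: -a-> t9, -d-> t11
  t6 = a.0 | d.(0 | 0) | c.d.0 :: -a-> t10, -c-> t12, -d-> t11
  t7 = a.a.0 | (0 | 0) | c.d.0 :: -a-> t11, -c-> t13
  t8 = a.a.0 | d.(0 | 0) | d.0 :: -a-> t12, -d-> t13, -d-> t14
  t9 = 0 | (0 | 0) | d.c.d.0 :: -d-> t15
  t10 = 0 | d.(0 | 0) | c.d.0 :: -c-> t16, -d-> t15
  t11 = a.0 | (0 | 0) | c.d.0 :: -a-> t15, -c-> t17
  t12 = a.0 | d.(0 | 0) | d.0 :: -a-> t16, -d-> t17, -d-> t18
  t13 = a.a.0 | (0 | 0) | d.0 :: -a-> t17, -d-> t19
  t14 = a.a.0 | d.(0 | 0) | 0 :: -a-> t18, -d-> t19
  t15 = 0 | (0 | 0) | c.d.0 :: -c-> t20
  t16 = 0 | d.(0 | 0) | d.0 :: -d-> t20, -d-> t21
  t17 = a.0 | (0 | 0) | d.0 :: -a-> t20, -d-> t22
  t18 = a.0 | d.(0 | 0) | 0 :: -a-> t21, -d-> t22
  t19 = a.a.0 | (0 | 0) | 0 :: -a-> t22
  t20 = 0 | (0 | 0) | d.0 :: -d-> t23
  t21 = 0 | d.(0 | 0) | 0 :: -d-> t23
  t22 = a.0 | (0 | 0) | 0 :: -a-> t23
  t23 = 0 | (0 | 0) | 0 :: (no moves)
Coarsest stable partition (strong bisimilarity classes):
  B0 = {s0}
  B1 = {s1}
  B2 = {s5, t6}
  B3 = {s9, t10}
  B4 = {s15, t16}
  B5 = {s20, s21, t20, t21}
  B6 = {s23, t23}
  B7 = {s16, t15}
  B8 = {s12, t11}
  B9 = {s17, s18, t17, t18}
  B10 = {s22, t22}
  B11 = {s11, t12}
  B12 = {s4}
  B13 = {s10}
  B14 = {s6}
  B15 = {s2, t3}
  B16 = {s7, t8}
  B17 = {s13, s14, t13, t14}
  B18 = {s19, t19}
  B19 = {s8, t7}
  B20 = {s3}
  B21 = {t0}
  B22 = {t2}
  B23 = {t5}
  B24 = {t9}
  B25 = {t1}
  B26 = {t4}
s0 ∈ B0, t0 ∈ B21 → different blocks

not bisimilar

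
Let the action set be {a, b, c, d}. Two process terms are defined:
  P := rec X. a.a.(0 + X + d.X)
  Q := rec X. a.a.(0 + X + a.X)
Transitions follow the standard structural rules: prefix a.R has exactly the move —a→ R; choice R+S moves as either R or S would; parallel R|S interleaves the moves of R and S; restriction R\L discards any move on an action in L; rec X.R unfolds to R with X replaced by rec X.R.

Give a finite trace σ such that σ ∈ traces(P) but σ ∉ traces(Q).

LTS(P): 3 reachable states
  u0 = rec X. a.a.(0 + X + d.X) has moves =a=> u1
  u1 = a.(0 + (rec X. a.a.(0 + X + d.X)) + d.(rec X. a.a.(0 + X + d.X))) has moves =a=> u2
  u2 = 0 + (rec X. a.a.(0 + X + d.X)) + d.(rec X. a.a.(0 + X + d.X)) has moves =a=> u1, =d=> u0
LTS(Q): 3 reachable states
  v0 = rec X. a.a.(0 + X + a.X) has moves =a=> v1
  v1 = a.(0 + (rec X. a.a.(0 + X + a.X)) + a.(rec X. a.a.(0 + X + a.X))) has moves =a=> v2
  v2 = 0 + (rec X. a.a.(0 + X + a.X)) + a.(rec X. a.a.(0 + X + a.X)) has moves =a=> v0, =a=> v1
Executing aad from P (initial set {u0}):
  after a @ step 1: {u1}
  after a @ step 2: {u2}
  after d @ step 3: {u0}
  — P admits the full trace.
Executing aad from Q (initial set {v0}):
  after a @ step 1: {v1}
  after a @ step 2: {v2}
  after d @ step 3: ∅  — Q cannot continue

aad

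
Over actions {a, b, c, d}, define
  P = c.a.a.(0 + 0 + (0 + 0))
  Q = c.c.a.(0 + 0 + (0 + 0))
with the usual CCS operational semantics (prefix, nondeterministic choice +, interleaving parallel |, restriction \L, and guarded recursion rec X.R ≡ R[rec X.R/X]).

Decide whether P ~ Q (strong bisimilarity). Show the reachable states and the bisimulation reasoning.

P's transition system — 4 states:
  m0 = c.a.a.(0 + 0 + (0 + 0)) | --c--▸ m1
  m1 = a.a.(0 + 0 + (0 + 0)) | --a--▸ m2
  m2 = a.(0 + 0 + (0 + 0)) | --a--▸ m3
  m3 = 0 + 0 + (0 + 0) | ·
Q's transition system — 4 states:
  n0 = c.c.a.(0 + 0 + (0 + 0)) | --c--▸ n1
  n1 = c.a.(0 + 0 + (0 + 0)) | --c--▸ n2
  n2 = a.(0 + 0 + (0 + 0)) | --a--▸ n3
  n3 = 0 + 0 + (0 + 0) | ·
Bisimilarity quotient blocks:
  B0 = {m0}
  B1 = {m1}
  B2 = {m2, n2}
  B3 = {m3, n3}
  B4 = {n0}
  B5 = {n1}
m0 ∈ B0, n0 ∈ B4 → different blocks

not bisimilar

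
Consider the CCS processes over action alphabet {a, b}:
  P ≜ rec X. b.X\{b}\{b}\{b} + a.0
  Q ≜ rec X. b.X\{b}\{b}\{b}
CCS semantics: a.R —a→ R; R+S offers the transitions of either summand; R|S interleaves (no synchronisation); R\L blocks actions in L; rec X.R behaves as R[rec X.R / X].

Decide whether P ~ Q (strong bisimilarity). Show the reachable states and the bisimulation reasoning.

NO

LTS(P): 4 reachable states
  m0 = rec X. b.X\{b}\{b}\{b} + a.0 ⊢ —a→ m1, —b→ m2
  m1 = 0 ⊢ deadlocked
  m2 = (rec X. b.X\{b}\{b}\{b} + a.0)\{b}\{b}\{b} ⊢ —a→ m3
  m3 = 0\{b}\{b}\{b} ⊢ deadlocked
LTS(Q): 2 reachable states
  n0 = rec X. b.X\{b}\{b}\{b} ⊢ —b→ n1
  n1 = (rec X. b.X\{b}\{b}\{b})\{b}\{b}\{b} ⊢ deadlocked
Coarsest stable partition (strong bisimilarity classes):
  B0 = {m0}
  B1 = {m1, m3, n1}
  B2 = {m2}
  B3 = {n0}
m0 ∈ B0, n0 ∈ B3 → different blocks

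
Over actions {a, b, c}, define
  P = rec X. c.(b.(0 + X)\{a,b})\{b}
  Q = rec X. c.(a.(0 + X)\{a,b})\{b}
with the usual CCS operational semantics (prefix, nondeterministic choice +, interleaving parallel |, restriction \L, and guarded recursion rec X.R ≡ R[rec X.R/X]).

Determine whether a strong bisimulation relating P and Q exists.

P's transition system — 2 states:
  m0 = rec X. c.(b.(0 + X)\{a,b})\{b} ⊢ —c→ m1
  m1 = (b.(0 + (rec X. c.(b.(0 + X)\{a,b})\{b}))\{a,b})\{b} ⊢ deadlocked
Q's transition system — 4 states:
  n0 = rec X. c.(a.(0 + X)\{a,b})\{b} ⊢ —c→ n1
  n1 = (a.(0 + (rec X. c.(a.(0 + X)\{a,b})\{b}))\{a,b})\{b} ⊢ —a→ n2
  n2 = (0 + (rec X. c.(a.(0 + X)\{a,b})\{b}))\{a,b}\{b} ⊢ —c→ n3
  n3 = (a.(0 + (rec X. c.(a.(0 + X)\{a,b})\{b}))\{a,b})\{b}\{a,b}\{b} ⊢ deadlocked
Coarsest stable partition (strong bisimilarity classes):
  B0 = {m0, n2}
  B1 = {m1, n3}
  B2 = {n0}
  B3 = {n1}
m0 ∈ B0, n0 ∈ B2 → different blocks

NO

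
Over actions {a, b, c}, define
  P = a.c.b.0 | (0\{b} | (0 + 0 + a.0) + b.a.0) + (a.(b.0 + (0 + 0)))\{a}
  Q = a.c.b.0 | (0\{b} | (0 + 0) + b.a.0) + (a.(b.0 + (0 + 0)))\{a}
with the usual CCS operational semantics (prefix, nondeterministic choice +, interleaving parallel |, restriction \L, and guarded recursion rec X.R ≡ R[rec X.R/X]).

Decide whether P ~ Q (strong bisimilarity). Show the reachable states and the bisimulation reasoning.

P's transition system — 16 states:
  s0 = a.c.b.0 | (0\{b} | (0 + 0 + a.0) + b.a.0) + (a.(b.0 + (0 + 0)))\{a} → —a→ s1, —a→ s2, —b→ s3
  s1 = a.c.b.0 | (0\{b} | 0) → —a→ s4
  s2 = c.b.0 | (0\{b} | (0 + 0 + a.0) + b.a.0) → —a→ s4, —b→ s5, —c→ s6
  s3 = a.c.b.0 | a.0 → —a→ s5, —a→ s7
  s4 = c.b.0 | (0\{b} | 0) → —c→ s8
  s5 = c.b.0 | a.0 → —a→ s9, —c→ s10
  s6 = b.0 | (0\{b} | (0 + 0 + a.0) + b.a.0) → —a→ s8, —b→ s10, —b→ s11
  s7 = a.c.b.0 | 0 → —a→ s9
  s8 = b.0 | (0\{b} | 0) → —b→ s12
  s9 = c.b.0 | 0 → —c→ s13
  s10 = b.0 | a.0 → —a→ s13, —b→ s14
  s11 = 0 | (0\{b} | (0 + 0 + a.0) + b.a.0) → —a→ s12, —b→ s14
  s12 = 0 | (0\{b} | 0) → deadlocked
  s13 = b.0 | 0 → —b→ s15
  s14 = 0 | a.0 → —a→ s15
  s15 = 0 | 0 → deadlocked
Q's transition system — 12 states:
  t0 = a.c.b.0 | (0\{b} | (0 + 0) + b.a.0) + (a.(b.0 + (0 + 0)))\{a} → —a→ t1, —b→ t2
  t1 = c.b.0 | (0\{b} | (0 + 0) + b.a.0) → —b→ t3, —c→ t4
  t2 = a.c.b.0 | a.0 → —a→ t3, —a→ t5
  t3 = c.b.0 | a.0 → —a→ t6, —c→ t7
  t4 = b.0 | (0\{b} | (0 + 0) + b.a.0) → —b→ t7, —b→ t8
  t5 = a.c.b.0 | 0 → —a→ t6
  t6 = c.b.0 | 0 → —c→ t9
  t7 = b.0 | a.0 → —a→ t9, —b→ t10
  t8 = 0 | (0\{b} | (0 + 0) + b.a.0) → —b→ t10
  t9 = b.0 | 0 → —b→ t11
  t10 = 0 | a.0 → —a→ t11
  t11 = 0 | 0 → deadlocked
Bisimilarity quotient blocks:
  B0 = {s0}
  B1 = {s2}
  B2 = {s6}
  B3 = {s10, t7}
  B4 = {s14, t10}
  B5 = {s12, s15, t11}
  B6 = {s13, s8, t9}
  B7 = {s11}
  B8 = {s5, t3}
  B9 = {s4, s9, t6}
  B10 = {s3, t2}
  B11 = {s1, s7, t5}
  B12 = {t0}
  B13 = {t1}
  B14 = {t4}
  B15 = {t8}
s0 ∈ B0, t0 ∈ B12 → different blocks

NO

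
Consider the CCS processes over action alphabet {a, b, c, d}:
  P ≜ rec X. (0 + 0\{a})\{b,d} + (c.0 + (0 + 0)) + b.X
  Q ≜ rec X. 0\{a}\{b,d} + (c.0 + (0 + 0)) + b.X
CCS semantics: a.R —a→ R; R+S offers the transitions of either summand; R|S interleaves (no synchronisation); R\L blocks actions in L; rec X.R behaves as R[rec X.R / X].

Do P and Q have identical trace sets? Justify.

traces(P) = traces(Q)

Reachable graph of P (2 states):
  m0 = rec X. (0 + 0\{a})\{b,d} + (c.0 + (0 + 0)) + b.X :: -b-> m0, -c-> m1
  m1 = 0 :: stopped
Reachable graph of Q (2 states):
  n0 = rec X. 0\{a}\{b,d} + (c.0 + (0 + 0)) + b.X :: -b-> n0, -c-> n1
  n1 = 0 :: stopped
Partition-refinement fixed point:
  B0 = {m0, n0}
  B1 = {m1, n1}
m0 ∈ B0, n0 ∈ B0 → same block
Bisimilar ⇒ trace-equivalent.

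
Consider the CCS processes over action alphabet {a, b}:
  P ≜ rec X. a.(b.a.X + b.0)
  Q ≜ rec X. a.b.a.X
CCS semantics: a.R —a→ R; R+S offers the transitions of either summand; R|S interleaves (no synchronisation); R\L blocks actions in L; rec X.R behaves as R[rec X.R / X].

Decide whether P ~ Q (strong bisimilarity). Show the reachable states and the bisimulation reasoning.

NO

LTS(P): 4 reachable states
  s0 = rec X. a.(b.a.X + b.0) → =a=> s1
  s1 = b.a.(rec X. a.(b.a.X + b.0)) + b.0 → =b=> s2, =b=> s3
  s2 = 0 → stopped
  s3 = a.(rec X. a.(b.a.X + b.0)) → =a=> s0
LTS(Q): 3 reachable states
  t0 = rec X. a.b.a.X → =a=> t1
  t1 = b.a.(rec X. a.b.a.X) → =b=> t2
  t2 = a.(rec X. a.b.a.X) → =a=> t0
Coarsest stable partition (strong bisimilarity classes):
  B0 = {s0}
  B1 = {s1}
  B2 = {s3}
  B3 = {s2}
  B4 = {t0}
  B5 = {t1}
  B6 = {t2}
s0 ∈ B0, t0 ∈ B4 → different blocks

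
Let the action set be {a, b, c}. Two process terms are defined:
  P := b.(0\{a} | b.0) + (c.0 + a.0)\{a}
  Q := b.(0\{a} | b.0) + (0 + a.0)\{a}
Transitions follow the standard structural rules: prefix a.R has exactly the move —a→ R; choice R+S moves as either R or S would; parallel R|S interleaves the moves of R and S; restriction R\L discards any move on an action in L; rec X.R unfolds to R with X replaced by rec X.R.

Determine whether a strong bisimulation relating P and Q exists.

not bisimilar

LTS(P): 4 reachable states
  p0 = b.(0\{a} | b.0) + (c.0 + a.0)\{a} ⊢ --b--▸ p1, --c--▸ p2
  p1 = 0\{a} | b.0 ⊢ --b--▸ p3
  p2 = 0\{a} ⊢ ·
  p3 = 0\{a} | 0 ⊢ ·
LTS(Q): 3 reachable states
  q0 = b.(0\{a} | b.0) + (0 + a.0)\{a} ⊢ --b--▸ q1
  q1 = 0\{a} | b.0 ⊢ --b--▸ q2
  q2 = 0\{a} | 0 ⊢ ·
Partition-refinement fixed point:
  B0 = {p0}
  B1 = {p2, p3, q2}
  B2 = {p1, q1}
  B3 = {q0}
p0 ∈ B0, q0 ∈ B3 → different blocks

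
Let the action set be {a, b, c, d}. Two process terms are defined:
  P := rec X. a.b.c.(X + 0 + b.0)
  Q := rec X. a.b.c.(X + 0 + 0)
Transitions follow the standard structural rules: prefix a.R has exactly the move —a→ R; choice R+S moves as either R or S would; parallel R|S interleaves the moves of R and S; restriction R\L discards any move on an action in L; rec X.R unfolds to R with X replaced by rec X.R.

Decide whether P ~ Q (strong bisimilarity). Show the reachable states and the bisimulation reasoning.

P's transition system — 5 states:
  u0 = rec X. a.b.c.(X + 0 + b.0) :: =a=> u1
  u1 = b.c.((rec X. a.b.c.(X + 0 + b.0)) + 0 + b.0) :: =b=> u2
  u2 = c.((rec X. a.b.c.(X + 0 + b.0)) + 0 + b.0) :: =c=> u3
  u3 = (rec X. a.b.c.(X + 0 + b.0)) + 0 + b.0 :: =a=> u1, =b=> u4
  u4 = 0 :: ∅
Q's transition system — 4 states:
  v0 = rec X. a.b.c.(X + 0 + 0) :: =a=> v1
  v1 = b.c.((rec X. a.b.c.(X + 0 + 0)) + 0 + 0) :: =b=> v2
  v2 = c.((rec X. a.b.c.(X + 0 + 0)) + 0 + 0) :: =c=> v3
  v3 = (rec X. a.b.c.(X + 0 + 0)) + 0 + 0 :: =a=> v1
Partition-refinement fixed point:
  B0 = {u0}
  B1 = {u1}
  B2 = {u2}
  B3 = {u3}
  B4 = {u4}
  B5 = {v0, v3}
  B6 = {v1}
  B7 = {v2}
u0 ∈ B0, v0 ∈ B5 → different blocks

not bisimilar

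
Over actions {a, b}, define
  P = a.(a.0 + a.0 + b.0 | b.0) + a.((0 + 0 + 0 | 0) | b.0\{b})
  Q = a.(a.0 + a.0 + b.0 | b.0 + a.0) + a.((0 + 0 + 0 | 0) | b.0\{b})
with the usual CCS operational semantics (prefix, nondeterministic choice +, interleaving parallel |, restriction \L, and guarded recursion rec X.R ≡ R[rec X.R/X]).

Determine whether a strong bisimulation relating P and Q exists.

LTS(P): 8 reachable states
  u0 = a.(a.0 + a.0 + b.0 | b.0) + a.((0 + 0 + 0 | 0) | b.0\{b}) → —a→ u1, —a→ u2
  u1 = (0 + 0 + 0 | 0) | b.0\{b} → —b→ u3
  u2 = a.0 + a.0 + b.0 | b.0 → —a→ u4, —b→ u5, —b→ u6
  u3 = (0 + 0 + 0 | 0) | 0\{b} → (no moves)
  u4 = 0 → (no moves)
  u5 = 0 | b.0 → —b→ u7
  u6 = b.0 | 0 → —b→ u7
  u7 = 0 | 0 → (no moves)
LTS(Q): 8 reachable states
  v0 = a.(a.0 + a.0 + b.0 | b.0 + a.0) + a.((0 + 0 + 0 | 0) | b.0\{b}) → —a→ v1, —a→ v2
  v1 = (0 + 0 + 0 | 0) | b.0\{b} → —b→ v3
  v2 = a.0 + a.0 + b.0 | b.0 + a.0 → —a→ v4, —b→ v5, —b→ v6
  v3 = (0 + 0 + 0 | 0) | 0\{b} → (no moves)
  v4 = 0 → (no moves)
  v5 = 0 | b.0 → —b→ v7
  v6 = b.0 | 0 → —b→ v7
  v7 = 0 | 0 → (no moves)
Partition-refinement fixed point:
  B0 = {u0, v0}
  B1 = {u2, v2}
  B2 = {u1, u5, u6, v1, v5, v6}
  B3 = {u3, u4, u7, v3, v4, v7}
u0 ∈ B0, v0 ∈ B0 → same block

YES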